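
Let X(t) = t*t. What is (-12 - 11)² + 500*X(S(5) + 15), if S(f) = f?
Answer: 200529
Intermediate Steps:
X(t) = t²
(-12 - 11)² + 500*X(S(5) + 15) = (-12 - 11)² + 500*(5 + 15)² = (-23)² + 500*20² = 529 + 500*400 = 529 + 200000 = 200529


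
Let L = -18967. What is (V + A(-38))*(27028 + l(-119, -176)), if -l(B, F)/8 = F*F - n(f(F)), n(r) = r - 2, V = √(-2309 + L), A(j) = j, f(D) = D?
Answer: 8443752 - 1333224*I*√591 ≈ 8.4437e+6 - 3.2411e+7*I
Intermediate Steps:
V = 6*I*√591 (V = √(-2309 - 18967) = √(-21276) = 6*I*√591 ≈ 145.86*I)
n(r) = -2 + r
l(B, F) = -16 - 8*F² + 8*F (l(B, F) = -8*(F*F - (-2 + F)) = -8*(F² + (2 - F)) = -8*(2 + F² - F) = -16 - 8*F² + 8*F)
(V + A(-38))*(27028 + l(-119, -176)) = (6*I*√591 - 38)*(27028 + (-16 - 8*(-176)² + 8*(-176))) = (-38 + 6*I*√591)*(27028 + (-16 - 8*30976 - 1408)) = (-38 + 6*I*√591)*(27028 + (-16 - 247808 - 1408)) = (-38 + 6*I*√591)*(27028 - 249232) = (-38 + 6*I*√591)*(-222204) = 8443752 - 1333224*I*√591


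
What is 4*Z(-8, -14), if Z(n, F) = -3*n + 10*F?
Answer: -464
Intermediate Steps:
4*Z(-8, -14) = 4*(-3*(-8) + 10*(-14)) = 4*(24 - 140) = 4*(-116) = -464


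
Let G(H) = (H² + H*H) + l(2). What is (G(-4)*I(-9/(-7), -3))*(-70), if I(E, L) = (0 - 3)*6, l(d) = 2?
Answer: 42840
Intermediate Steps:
G(H) = 2 + 2*H² (G(H) = (H² + H*H) + 2 = (H² + H²) + 2 = 2*H² + 2 = 2 + 2*H²)
I(E, L) = -18 (I(E, L) = -3*6 = -18)
(G(-4)*I(-9/(-7), -3))*(-70) = ((2 + 2*(-4)²)*(-18))*(-70) = ((2 + 2*16)*(-18))*(-70) = ((2 + 32)*(-18))*(-70) = (34*(-18))*(-70) = -612*(-70) = 42840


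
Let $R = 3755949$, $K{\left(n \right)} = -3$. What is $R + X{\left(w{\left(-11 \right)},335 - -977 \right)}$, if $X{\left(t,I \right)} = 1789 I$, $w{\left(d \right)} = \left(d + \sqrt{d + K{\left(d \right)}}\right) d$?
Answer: $6103117$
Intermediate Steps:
$w{\left(d \right)} = d \left(d + \sqrt{-3 + d}\right)$ ($w{\left(d \right)} = \left(d + \sqrt{d - 3}\right) d = \left(d + \sqrt{-3 + d}\right) d = d \left(d + \sqrt{-3 + d}\right)$)
$R + X{\left(w{\left(-11 \right)},335 - -977 \right)} = 3755949 + 1789 \left(335 - -977\right) = 3755949 + 1789 \left(335 + 977\right) = 3755949 + 1789 \cdot 1312 = 3755949 + 2347168 = 6103117$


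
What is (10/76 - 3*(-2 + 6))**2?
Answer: 203401/1444 ≈ 140.86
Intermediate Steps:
(10/76 - 3*(-2 + 6))**2 = (10*(1/76) - 3*4)**2 = (5/38 - 12)**2 = (-451/38)**2 = 203401/1444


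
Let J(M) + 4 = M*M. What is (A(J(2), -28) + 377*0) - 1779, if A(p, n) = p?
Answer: -1779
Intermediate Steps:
J(M) = -4 + M² (J(M) = -4 + M*M = -4 + M²)
(A(J(2), -28) + 377*0) - 1779 = ((-4 + 2²) + 377*0) - 1779 = ((-4 + 4) + 0) - 1779 = (0 + 0) - 1779 = 0 - 1779 = -1779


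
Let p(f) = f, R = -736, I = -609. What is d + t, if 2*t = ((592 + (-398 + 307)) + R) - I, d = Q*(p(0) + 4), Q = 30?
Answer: 307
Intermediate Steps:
d = 120 (d = 30*(0 + 4) = 30*4 = 120)
t = 187 (t = (((592 + (-398 + 307)) - 736) - 1*(-609))/2 = (((592 - 91) - 736) + 609)/2 = ((501 - 736) + 609)/2 = (-235 + 609)/2 = (1/2)*374 = 187)
d + t = 120 + 187 = 307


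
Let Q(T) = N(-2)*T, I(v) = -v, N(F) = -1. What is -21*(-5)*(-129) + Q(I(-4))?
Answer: -13549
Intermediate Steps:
Q(T) = -T
-21*(-5)*(-129) + Q(I(-4)) = -21*(-5)*(-129) - (-1)*(-4) = 105*(-129) - 1*4 = -13545 - 4 = -13549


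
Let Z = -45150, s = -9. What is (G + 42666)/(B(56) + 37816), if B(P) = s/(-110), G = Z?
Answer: -273240/4159769 ≈ -0.065686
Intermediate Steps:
G = -45150
B(P) = 9/110 (B(P) = -9/(-110) = -9*(-1/110) = 9/110)
(G + 42666)/(B(56) + 37816) = (-45150 + 42666)/(9/110 + 37816) = -2484/4159769/110 = -2484*110/4159769 = -273240/4159769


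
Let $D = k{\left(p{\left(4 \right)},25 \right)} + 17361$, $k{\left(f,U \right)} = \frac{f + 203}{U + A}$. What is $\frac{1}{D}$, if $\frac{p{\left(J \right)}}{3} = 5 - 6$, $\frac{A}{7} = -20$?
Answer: $\frac{23}{399263} \approx 5.7606 \cdot 10^{-5}$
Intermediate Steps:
$A = -140$ ($A = 7 \left(-20\right) = -140$)
$p{\left(J \right)} = -3$ ($p{\left(J \right)} = 3 \left(5 - 6\right) = 3 \left(-1\right) = -3$)
$k{\left(f,U \right)} = \frac{203 + f}{-140 + U}$ ($k{\left(f,U \right)} = \frac{f + 203}{U - 140} = \frac{203 + f}{-140 + U}$)
$D = \frac{399263}{23}$ ($D = \frac{203 - 3}{-140 + 25} + 17361 = \frac{1}{-115} \cdot 200 + 17361 = \left(- \frac{1}{115}\right) 200 + 17361 = - \frac{40}{23} + 17361 = \frac{399263}{23} \approx 17359.0$)
$\frac{1}{D} = \frac{1}{\frac{399263}{23}} = \frac{23}{399263}$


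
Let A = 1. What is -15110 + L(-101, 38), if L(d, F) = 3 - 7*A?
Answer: -15114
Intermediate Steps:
L(d, F) = -4 (L(d, F) = 3 - 7*1 = 3 - 7 = -4)
-15110 + L(-101, 38) = -15110 - 4 = -15114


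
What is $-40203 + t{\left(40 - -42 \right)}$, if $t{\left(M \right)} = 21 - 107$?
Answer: $-40289$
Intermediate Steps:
$t{\left(M \right)} = -86$
$-40203 + t{\left(40 - -42 \right)} = -40203 - 86 = -40289$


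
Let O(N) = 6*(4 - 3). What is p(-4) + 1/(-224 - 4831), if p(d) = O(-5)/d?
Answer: -15167/10110 ≈ -1.5002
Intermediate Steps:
O(N) = 6 (O(N) = 6*1 = 6)
p(d) = 6/d
p(-4) + 1/(-224 - 4831) = 6/(-4) + 1/(-224 - 4831) = 6*(-¼) + 1/(-5055) = -3/2 - 1/5055 = -15167/10110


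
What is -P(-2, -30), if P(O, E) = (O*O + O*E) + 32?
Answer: -96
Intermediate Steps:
P(O, E) = 32 + O**2 + E*O (P(O, E) = (O**2 + E*O) + 32 = 32 + O**2 + E*O)
-P(-2, -30) = -(32 + (-2)**2 - 30*(-2)) = -(32 + 4 + 60) = -1*96 = -96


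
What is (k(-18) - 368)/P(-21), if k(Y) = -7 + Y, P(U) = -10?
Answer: 393/10 ≈ 39.300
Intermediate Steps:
(k(-18) - 368)/P(-21) = ((-7 - 18) - 368)/(-10) = (-25 - 368)*(-⅒) = -393*(-⅒) = 393/10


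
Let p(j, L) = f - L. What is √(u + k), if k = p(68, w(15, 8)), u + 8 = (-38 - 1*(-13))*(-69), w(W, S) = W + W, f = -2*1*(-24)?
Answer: √1735 ≈ 41.653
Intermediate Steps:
f = 48 (f = -2*(-24) = 48)
w(W, S) = 2*W
u = 1717 (u = -8 + (-38 - 1*(-13))*(-69) = -8 + (-38 + 13)*(-69) = -8 - 25*(-69) = -8 + 1725 = 1717)
p(j, L) = 48 - L
k = 18 (k = 48 - 2*15 = 48 - 1*30 = 48 - 30 = 18)
√(u + k) = √(1717 + 18) = √1735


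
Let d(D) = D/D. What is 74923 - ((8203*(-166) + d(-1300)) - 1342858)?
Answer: 2779478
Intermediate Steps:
d(D) = 1
74923 - ((8203*(-166) + d(-1300)) - 1342858) = 74923 - ((8203*(-166) + 1) - 1342858) = 74923 - ((-1361698 + 1) - 1342858) = 74923 - (-1361697 - 1342858) = 74923 - 1*(-2704555) = 74923 + 2704555 = 2779478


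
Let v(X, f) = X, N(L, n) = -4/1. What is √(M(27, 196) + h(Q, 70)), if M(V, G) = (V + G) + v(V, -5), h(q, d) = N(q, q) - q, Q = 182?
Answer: 8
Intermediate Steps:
N(L, n) = -4 (N(L, n) = -4*1 = -4)
h(q, d) = -4 - q
M(V, G) = G + 2*V (M(V, G) = (V + G) + V = (G + V) + V = G + 2*V)
√(M(27, 196) + h(Q, 70)) = √((196 + 2*27) + (-4 - 1*182)) = √((196 + 54) + (-4 - 182)) = √(250 - 186) = √64 = 8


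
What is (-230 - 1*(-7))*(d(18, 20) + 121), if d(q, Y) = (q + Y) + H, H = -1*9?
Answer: -33450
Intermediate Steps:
H = -9
d(q, Y) = -9 + Y + q (d(q, Y) = (q + Y) - 9 = (Y + q) - 9 = -9 + Y + q)
(-230 - 1*(-7))*(d(18, 20) + 121) = (-230 - 1*(-7))*((-9 + 20 + 18) + 121) = (-230 + 7)*(29 + 121) = -223*150 = -33450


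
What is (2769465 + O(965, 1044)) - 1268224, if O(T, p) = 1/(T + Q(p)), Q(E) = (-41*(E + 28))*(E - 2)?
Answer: 68752362600578/45797019 ≈ 1.5012e+6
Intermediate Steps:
Q(E) = (-1148 - 41*E)*(-2 + E) (Q(E) = (-41*(28 + E))*(-2 + E) = (-1148 - 41*E)*(-2 + E))
O(T, p) = 1/(2296 + T - 1066*p - 41*p²) (O(T, p) = 1/(T + (2296 - 1066*p - 41*p²)) = 1/(2296 + T - 1066*p - 41*p²))
(2769465 + O(965, 1044)) - 1268224 = (2769465 + 1/(2296 + 965 - 1066*1044 - 41*1044²)) - 1268224 = (2769465 + 1/(2296 + 965 - 1112904 - 41*1089936)) - 1268224 = (2769465 + 1/(2296 + 965 - 1112904 - 44687376)) - 1268224 = (2769465 + 1/(-45797019)) - 1268224 = (2769465 - 1/45797019) - 1268224 = 126833241224834/45797019 - 1268224 = 68752362600578/45797019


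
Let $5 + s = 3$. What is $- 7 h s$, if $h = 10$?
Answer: $140$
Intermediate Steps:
$s = -2$ ($s = -5 + 3 = -2$)
$- 7 h s = \left(-7\right) 10 \left(-2\right) = \left(-70\right) \left(-2\right) = 140$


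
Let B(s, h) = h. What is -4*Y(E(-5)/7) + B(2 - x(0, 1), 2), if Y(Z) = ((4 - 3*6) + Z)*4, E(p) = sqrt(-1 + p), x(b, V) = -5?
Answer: 226 - 16*I*sqrt(6)/7 ≈ 226.0 - 5.5988*I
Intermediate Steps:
Y(Z) = -56 + 4*Z (Y(Z) = ((4 - 18) + Z)*4 = (-14 + Z)*4 = -56 + 4*Z)
-4*Y(E(-5)/7) + B(2 - x(0, 1), 2) = -4*(-56 + 4*(sqrt(-1 - 5)/7)) + 2 = -4*(-56 + 4*(sqrt(-6)*(1/7))) + 2 = -4*(-56 + 4*((I*sqrt(6))*(1/7))) + 2 = -4*(-56 + 4*(I*sqrt(6)/7)) + 2 = -4*(-56 + 4*I*sqrt(6)/7) + 2 = (224 - 16*I*sqrt(6)/7) + 2 = 226 - 16*I*sqrt(6)/7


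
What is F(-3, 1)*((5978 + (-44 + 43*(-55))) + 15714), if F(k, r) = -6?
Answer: -115698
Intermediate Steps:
F(-3, 1)*((5978 + (-44 + 43*(-55))) + 15714) = -6*((5978 + (-44 + 43*(-55))) + 15714) = -6*((5978 + (-44 - 2365)) + 15714) = -6*((5978 - 2409) + 15714) = -6*(3569 + 15714) = -6*19283 = -115698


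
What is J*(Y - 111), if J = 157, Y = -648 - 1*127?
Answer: -139102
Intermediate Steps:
Y = -775 (Y = -648 - 127 = -775)
J*(Y - 111) = 157*(-775 - 111) = 157*(-886) = -139102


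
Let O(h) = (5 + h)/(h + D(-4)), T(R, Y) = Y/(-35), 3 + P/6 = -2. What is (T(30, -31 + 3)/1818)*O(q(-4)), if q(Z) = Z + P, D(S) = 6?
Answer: 29/63630 ≈ 0.00045576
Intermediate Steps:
P = -30 (P = -18 + 6*(-2) = -18 - 12 = -30)
T(R, Y) = -Y/35 (T(R, Y) = Y*(-1/35) = -Y/35)
q(Z) = -30 + Z (q(Z) = Z - 30 = -30 + Z)
O(h) = (5 + h)/(6 + h) (O(h) = (5 + h)/(h + 6) = (5 + h)/(6 + h))
(T(30, -31 + 3)/1818)*O(q(-4)) = (-(-31 + 3)/35/1818)*((5 + (-30 - 4))/(6 + (-30 - 4))) = (-1/35*(-28)*(1/1818))*((5 - 34)/(6 - 34)) = ((⅘)*(1/1818))*(-29/(-28)) = 2*(-1/28*(-29))/4545 = (2/4545)*(29/28) = 29/63630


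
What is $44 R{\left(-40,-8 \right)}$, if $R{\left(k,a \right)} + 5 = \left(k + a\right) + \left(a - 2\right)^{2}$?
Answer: $2068$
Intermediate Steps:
$R{\left(k,a \right)} = -5 + a + k + \left(-2 + a\right)^{2}$ ($R{\left(k,a \right)} = -5 + \left(\left(k + a\right) + \left(a - 2\right)^{2}\right) = -5 + \left(\left(a + k\right) + \left(-2 + a\right)^{2}\right) = -5 + \left(a + k + \left(-2 + a\right)^{2}\right) = -5 + a + k + \left(-2 + a\right)^{2}$)
$44 R{\left(-40,-8 \right)} = 44 \left(-5 - 8 - 40 + \left(-2 - 8\right)^{2}\right) = 44 \left(-5 - 8 - 40 + \left(-10\right)^{2}\right) = 44 \left(-5 - 8 - 40 + 100\right) = 44 \cdot 47 = 2068$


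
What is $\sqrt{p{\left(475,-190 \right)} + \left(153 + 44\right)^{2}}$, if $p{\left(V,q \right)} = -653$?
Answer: $2 \sqrt{9539} \approx 195.34$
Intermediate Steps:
$\sqrt{p{\left(475,-190 \right)} + \left(153 + 44\right)^{2}} = \sqrt{-653 + \left(153 + 44\right)^{2}} = \sqrt{-653 + 197^{2}} = \sqrt{-653 + 38809} = \sqrt{38156} = 2 \sqrt{9539}$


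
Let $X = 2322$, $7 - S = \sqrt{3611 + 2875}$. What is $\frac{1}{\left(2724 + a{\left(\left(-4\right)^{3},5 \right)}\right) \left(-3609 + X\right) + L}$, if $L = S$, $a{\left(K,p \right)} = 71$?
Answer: $- \frac{1798579}{6469772835239} + \frac{\sqrt{6486}}{12939545670478} \approx -2.7799 \cdot 10^{-7}$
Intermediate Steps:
$S = 7 - \sqrt{6486}$ ($S = 7 - \sqrt{3611 + 2875} = 7 - \sqrt{6486} \approx -73.536$)
$L = 7 - \sqrt{6486} \approx -73.536$
$\frac{1}{\left(2724 + a{\left(\left(-4\right)^{3},5 \right)}\right) \left(-3609 + X\right) + L} = \frac{1}{\left(2724 + 71\right) \left(-3609 + 2322\right) + \left(7 - \sqrt{6486}\right)} = \frac{1}{2795 \left(-1287\right) + \left(7 - \sqrt{6486}\right)} = \frac{1}{-3597165 + \left(7 - \sqrt{6486}\right)} = \frac{1}{-3597158 - \sqrt{6486}}$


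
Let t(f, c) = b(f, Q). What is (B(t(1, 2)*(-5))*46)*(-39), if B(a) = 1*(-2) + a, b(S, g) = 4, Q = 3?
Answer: 39468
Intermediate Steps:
t(f, c) = 4
B(a) = -2 + a
(B(t(1, 2)*(-5))*46)*(-39) = ((-2 + 4*(-5))*46)*(-39) = ((-2 - 20)*46)*(-39) = -22*46*(-39) = -1012*(-39) = 39468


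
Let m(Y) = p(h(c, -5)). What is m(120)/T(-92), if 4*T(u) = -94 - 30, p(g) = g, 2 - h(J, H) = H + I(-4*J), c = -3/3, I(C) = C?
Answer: -3/31 ≈ -0.096774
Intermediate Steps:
c = -1 (c = -3*⅓ = -1)
h(J, H) = 2 - H + 4*J (h(J, H) = 2 - (H - 4*J) = 2 + (-H + 4*J) = 2 - H + 4*J)
T(u) = -31 (T(u) = (-94 - 30)/4 = (¼)*(-124) = -31)
m(Y) = 3 (m(Y) = 2 - 1*(-5) + 4*(-1) = 2 + 5 - 4 = 3)
m(120)/T(-92) = 3/(-31) = 3*(-1/31) = -3/31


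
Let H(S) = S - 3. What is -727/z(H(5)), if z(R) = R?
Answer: -727/2 ≈ -363.50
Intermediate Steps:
H(S) = -3 + S
-727/z(H(5)) = -727/(-3 + 5) = -727/2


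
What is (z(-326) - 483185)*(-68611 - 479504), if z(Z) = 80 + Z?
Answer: 264975782565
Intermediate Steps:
(z(-326) - 483185)*(-68611 - 479504) = ((80 - 326) - 483185)*(-68611 - 479504) = (-246 - 483185)*(-548115) = -483431*(-548115) = 264975782565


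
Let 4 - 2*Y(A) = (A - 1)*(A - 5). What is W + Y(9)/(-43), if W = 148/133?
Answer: 8226/5719 ≈ 1.4384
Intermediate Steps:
W = 148/133 (W = 148*(1/133) = 148/133 ≈ 1.1128)
Y(A) = 2 - (-1 + A)*(-5 + A)/2 (Y(A) = 2 - (A - 1)*(A - 5)/2 = 2 - (-1 + A)*(-5 + A)/2)
W + Y(9)/(-43) = 148/133 + (-½ + 3*9 - ½*9²)/(-43) = 148/133 - (-½ + 27 - ½*81)/43 = 148/133 - (-½ + 27 - 81/2)/43 = 148/133 - 1/43*(-14) = 148/133 + 14/43 = 8226/5719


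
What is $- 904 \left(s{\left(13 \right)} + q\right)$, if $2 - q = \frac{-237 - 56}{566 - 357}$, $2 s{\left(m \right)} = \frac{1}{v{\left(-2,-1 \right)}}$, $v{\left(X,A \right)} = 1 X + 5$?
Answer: $- \frac{2022700}{627} \approx -3226.0$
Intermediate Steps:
$v{\left(X,A \right)} = 5 + X$ ($v{\left(X,A \right)} = X + 5 = 5 + X$)
$s{\left(m \right)} = \frac{1}{6}$ ($s{\left(m \right)} = \frac{1}{2 \left(5 - 2\right)} = \frac{1}{2 \cdot 3} = \frac{1}{2} \cdot \frac{1}{3} = \frac{1}{6}$)
$q = \frac{711}{209}$ ($q = 2 - \frac{-237 - 56}{566 - 357} = 2 - - \frac{293}{209} = 2 + \frac{293}{209} = \frac{711}{209} \approx 3.4019$)
$- 904 \left(s{\left(13 \right)} + q\right) = - 904 \left(\frac{1}{6} + \frac{711}{209}\right) = \left(-904\right) \frac{4475}{1254} = - \frac{2022700}{627}$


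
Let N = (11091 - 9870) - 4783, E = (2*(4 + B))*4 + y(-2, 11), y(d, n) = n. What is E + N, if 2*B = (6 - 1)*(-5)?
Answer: -3619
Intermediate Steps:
B = -25/2 (B = ((6 - 1)*(-5))/2 = (5*(-5))/2 = (½)*(-25) = -25/2 ≈ -12.500)
E = -57 (E = (2*(4 - 25/2))*4 + 11 = (2*(-17/2))*4 + 11 = -17*4 + 11 = -68 + 11 = -57)
N = -3562 (N = 1221 - 4783 = -3562)
E + N = -57 - 3562 = -3619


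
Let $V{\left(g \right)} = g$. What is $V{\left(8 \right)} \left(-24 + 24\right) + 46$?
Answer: $46$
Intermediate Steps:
$V{\left(8 \right)} \left(-24 + 24\right) + 46 = 8 \left(-24 + 24\right) + 46 = 8 \cdot 0 + 46 = 0 + 46 = 46$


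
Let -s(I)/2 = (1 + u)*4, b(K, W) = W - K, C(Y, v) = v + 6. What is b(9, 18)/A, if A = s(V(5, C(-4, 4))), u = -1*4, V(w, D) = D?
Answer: 3/8 ≈ 0.37500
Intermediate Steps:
C(Y, v) = 6 + v
u = -4
s(I) = 24 (s(I) = -2*(1 - 4)*4 = -(-6)*4 = -2*(-12) = 24)
A = 24
b(9, 18)/A = (18 - 1*9)/24 = (18 - 9)*(1/24) = 9*(1/24) = 3/8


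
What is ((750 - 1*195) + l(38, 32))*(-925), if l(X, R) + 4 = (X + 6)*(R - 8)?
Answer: -1486475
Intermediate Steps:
l(X, R) = -4 + (-8 + R)*(6 + X) (l(X, R) = -4 + (X + 6)*(R - 8) = -4 + (6 + X)*(-8 + R) = -4 + (-8 + R)*(6 + X))
((750 - 1*195) + l(38, 32))*(-925) = ((750 - 1*195) + (-52 - 8*38 + 6*32 + 32*38))*(-925) = ((750 - 195) + (-52 - 304 + 192 + 1216))*(-925) = (555 + 1052)*(-925) = 1607*(-925) = -1486475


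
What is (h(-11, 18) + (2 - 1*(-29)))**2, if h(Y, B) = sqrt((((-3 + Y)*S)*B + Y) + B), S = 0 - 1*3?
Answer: (31 + sqrt(763))**2 ≈ 3436.6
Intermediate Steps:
S = -3 (S = 0 - 3 = -3)
h(Y, B) = sqrt(B + Y + B*(9 - 3*Y)) (h(Y, B) = sqrt((((-3 + Y)*(-3))*B + Y) + B) = sqrt(((9 - 3*Y)*B + Y) + B) = sqrt((B*(9 - 3*Y) + Y) + B) = sqrt((Y + B*(9 - 3*Y)) + B) = sqrt(B + Y + B*(9 - 3*Y)))
(h(-11, 18) + (2 - 1*(-29)))**2 = (sqrt(-11 + 10*18 - 3*18*(-11)) + (2 - 1*(-29)))**2 = (sqrt(-11 + 180 + 594) + (2 + 29))**2 = (sqrt(763) + 31)**2 = (31 + sqrt(763))**2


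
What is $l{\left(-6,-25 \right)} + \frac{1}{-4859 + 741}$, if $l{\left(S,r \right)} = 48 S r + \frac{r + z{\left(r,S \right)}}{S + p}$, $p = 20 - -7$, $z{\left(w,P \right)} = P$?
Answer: $\frac{622513921}{86478} \approx 7198.5$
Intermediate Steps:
$p = 27$ ($p = 20 + 7 = 27$)
$l{\left(S,r \right)} = \frac{S + r}{27 + S} + 48 S r$ ($l{\left(S,r \right)} = 48 S r + \frac{r + S}{S + 27} = 48 S r + \frac{S + r}{27 + S} = \frac{S + r}{27 + S} + 48 S r$)
$l{\left(-6,-25 \right)} + \frac{1}{-4859 + 741} = \frac{-6 - 25 + 48 \left(-25\right) \left(-6\right)^{2} + 1296 \left(-6\right) \left(-25\right)}{27 - 6} + \frac{1}{-4859 + 741} = \frac{-6 - 25 + 48 \left(-25\right) 36 + 194400}{21} + \frac{1}{-4118} = \frac{-6 - 25 - 43200 + 194400}{21} - \frac{1}{4118} = \frac{1}{21} \cdot 151169 - \frac{1}{4118} = \frac{151169}{21} - \frac{1}{4118} = \frac{622513921}{86478}$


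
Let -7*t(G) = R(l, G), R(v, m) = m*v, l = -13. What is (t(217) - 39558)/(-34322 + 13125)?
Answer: 955/517 ≈ 1.8472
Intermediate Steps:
t(G) = 13*G/7 (t(G) = -G*(-13)/7 = -(-13)*G/7 = 13*G/7)
(t(217) - 39558)/(-34322 + 13125) = ((13/7)*217 - 39558)/(-34322 + 13125) = (403 - 39558)/(-21197) = -39155*(-1/21197) = 955/517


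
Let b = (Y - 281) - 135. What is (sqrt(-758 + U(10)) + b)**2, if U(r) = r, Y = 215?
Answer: 39653 - 804*I*sqrt(187) ≈ 39653.0 - 10995.0*I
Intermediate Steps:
b = -201 (b = (215 - 281) - 135 = -66 - 135 = -201)
(sqrt(-758 + U(10)) + b)**2 = (sqrt(-758 + 10) - 201)**2 = (sqrt(-748) - 201)**2 = (2*I*sqrt(187) - 201)**2 = (-201 + 2*I*sqrt(187))**2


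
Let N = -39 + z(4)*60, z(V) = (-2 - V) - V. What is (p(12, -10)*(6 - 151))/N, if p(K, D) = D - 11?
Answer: -1015/213 ≈ -4.7653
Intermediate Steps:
p(K, D) = -11 + D
z(V) = -2 - 2*V
N = -639 (N = -39 + (-2 - 2*4)*60 = -39 + (-2 - 8)*60 = -39 - 10*60 = -39 - 600 = -639)
(p(12, -10)*(6 - 151))/N = ((-11 - 10)*(6 - 151))/(-639) = -21*(-145)*(-1/639) = 3045*(-1/639) = -1015/213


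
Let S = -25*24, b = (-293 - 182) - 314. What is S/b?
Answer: 200/263 ≈ 0.76046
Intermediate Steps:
b = -789 (b = -475 - 314 = -789)
S = -600
S/b = -600/(-789) = -600*(-1/789) = 200/263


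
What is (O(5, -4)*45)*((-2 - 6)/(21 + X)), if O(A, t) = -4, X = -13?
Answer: 180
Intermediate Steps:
(O(5, -4)*45)*((-2 - 6)/(21 + X)) = (-4*45)*((-2 - 6)/(21 - 13)) = -(-1440)/8 = -180*(-1) = 180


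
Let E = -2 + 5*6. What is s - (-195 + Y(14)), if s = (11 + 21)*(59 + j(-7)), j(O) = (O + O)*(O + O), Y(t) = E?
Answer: 8327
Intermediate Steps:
E = 28 (E = -2 + 30 = 28)
Y(t) = 28
j(O) = 4*O² (j(O) = (2*O)*(2*O) = 4*O²)
s = 8160 (s = (11 + 21)*(59 + 4*(-7)²) = 32*(59 + 4*49) = 32*(59 + 196) = 32*255 = 8160)
s - (-195 + Y(14)) = 8160 - (-195 + 28) = 8160 - 1*(-167) = 8160 + 167 = 8327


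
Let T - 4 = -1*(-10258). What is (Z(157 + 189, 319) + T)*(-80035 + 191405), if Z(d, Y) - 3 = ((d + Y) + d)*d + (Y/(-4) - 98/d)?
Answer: 13871899113065/346 ≈ 4.0092e+10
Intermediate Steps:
Z(d, Y) = 3 - 98/d - Y/4 + d*(Y + 2*d) (Z(d, Y) = 3 + (((d + Y) + d)*d + (Y/(-4) - 98/d)) = 3 + (((Y + d) + d)*d + (Y*(-1/4) - 98/d)) = 3 + ((Y + 2*d)*d + (-Y/4 - 98/d)) = 3 + (d*(Y + 2*d) + (-98/d - Y/4)) = 3 + (-98/d - Y/4 + d*(Y + 2*d)) = 3 - 98/d - Y/4 + d*(Y + 2*d))
T = 10262 (T = 4 - 1*(-10258) = 4 + 10258 = 10262)
(Z(157 + 189, 319) + T)*(-80035 + 191405) = ((3 - 98/(157 + 189) + 2*(157 + 189)**2 - 1/4*319 + 319*(157 + 189)) + 10262)*(-80035 + 191405) = ((3 - 98/346 + 2*346**2 - 319/4 + 319*346) + 10262)*111370 = ((3 - 98*1/346 + 2*119716 - 319/4 + 110374) + 10262)*111370 = ((3 - 49/173 + 239432 - 319/4 + 110374) + 10262)*111370 = (242012445/692 + 10262)*111370 = (249113749/692)*111370 = 13871899113065/346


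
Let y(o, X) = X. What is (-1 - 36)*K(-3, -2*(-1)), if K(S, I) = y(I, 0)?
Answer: 0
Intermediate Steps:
K(S, I) = 0
(-1 - 36)*K(-3, -2*(-1)) = (-1 - 36)*0 = -37*0 = 0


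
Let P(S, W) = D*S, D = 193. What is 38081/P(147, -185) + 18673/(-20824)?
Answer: 263227061/590797704 ≈ 0.44555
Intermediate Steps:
P(S, W) = 193*S
38081/P(147, -185) + 18673/(-20824) = 38081/((193*147)) + 18673/(-20824) = 38081/28371 + 18673*(-1/20824) = 38081*(1/28371) - 18673/20824 = 38081/28371 - 18673/20824 = 263227061/590797704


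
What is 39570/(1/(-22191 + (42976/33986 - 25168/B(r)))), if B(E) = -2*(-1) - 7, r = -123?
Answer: -11536008697614/16993 ≈ -6.7887e+8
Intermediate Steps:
B(E) = -5 (B(E) = 2 - 7 = -5)
39570/(1/(-22191 + (42976/33986 - 25168/B(r)))) = 39570/(1/(-22191 + (42976/33986 - 25168/(-5)))) = 39570/(1/(-22191 + (42976*(1/33986) - 25168*(-⅕)))) = 39570/(1/(-22191 + (21488/16993 + 25168/5))) = 39570/(1/(-22191 + 427787264/84965)) = 39570/(1/(-1457671051/84965)) = 39570/(-84965/1457671051) = 39570*(-1457671051/84965) = -11536008697614/16993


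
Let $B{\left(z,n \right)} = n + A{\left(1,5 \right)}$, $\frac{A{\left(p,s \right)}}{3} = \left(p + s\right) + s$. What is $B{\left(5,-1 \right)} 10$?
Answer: $320$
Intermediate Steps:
$A{\left(p,s \right)} = 3 p + 6 s$ ($A{\left(p,s \right)} = 3 \left(\left(p + s\right) + s\right) = 3 \left(p + 2 s\right) = 3 p + 6 s$)
$B{\left(z,n \right)} = 33 + n$ ($B{\left(z,n \right)} = n + \left(3 \cdot 1 + 6 \cdot 5\right) = n + \left(3 + 30\right) = n + 33 = 33 + n$)
$B{\left(5,-1 \right)} 10 = \left(33 - 1\right) 10 = 32 \cdot 10 = 320$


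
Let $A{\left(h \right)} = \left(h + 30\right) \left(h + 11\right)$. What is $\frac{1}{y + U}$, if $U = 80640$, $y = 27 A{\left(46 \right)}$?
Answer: $\frac{1}{197604} \approx 5.0606 \cdot 10^{-6}$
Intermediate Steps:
$A{\left(h \right)} = \left(11 + h\right) \left(30 + h\right)$ ($A{\left(h \right)} = \left(30 + h\right) \left(11 + h\right) = \left(11 + h\right) \left(30 + h\right)$)
$y = 116964$ ($y = 27 \left(330 + 46^{2} + 41 \cdot 46\right) = 27 \left(330 + 2116 + 1886\right) = 27 \cdot 4332 = 116964$)
$\frac{1}{y + U} = \frac{1}{116964 + 80640} = \frac{1}{197604}$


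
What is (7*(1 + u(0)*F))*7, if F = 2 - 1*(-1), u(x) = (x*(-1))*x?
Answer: 49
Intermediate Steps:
u(x) = -x² (u(x) = (-x)*x = -x²)
F = 3 (F = 2 + 1 = 3)
(7*(1 + u(0)*F))*7 = (7*(1 - 1*0²*3))*7 = (7*(1 - 1*0*3))*7 = (7*(1 + 0*3))*7 = (7*(1 + 0))*7 = (7*1)*7 = 7*7 = 49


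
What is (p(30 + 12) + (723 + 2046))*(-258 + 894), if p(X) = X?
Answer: 1787796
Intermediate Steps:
(p(30 + 12) + (723 + 2046))*(-258 + 894) = ((30 + 12) + (723 + 2046))*(-258 + 894) = (42 + 2769)*636 = 2811*636 = 1787796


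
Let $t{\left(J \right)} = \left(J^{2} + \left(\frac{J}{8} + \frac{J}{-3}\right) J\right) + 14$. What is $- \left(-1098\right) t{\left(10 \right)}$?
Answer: $102297$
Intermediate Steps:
$t{\left(J \right)} = 14 + \frac{19 J^{2}}{24}$ ($t{\left(J \right)} = \left(J^{2} + \left(J \frac{1}{8} + J \left(- \frac{1}{3}\right)\right) J\right) + 14 = \left(J^{2} + \left(\frac{J}{8} - \frac{J}{3}\right) J\right) + 14 = \left(J^{2} + - \frac{5 J}{24} J\right) + 14 = \left(J^{2} - \frac{5 J^{2}}{24}\right) + 14 = \frac{19 J^{2}}{24} + 14 = 14 + \frac{19 J^{2}}{24}$)
$- \left(-1098\right) t{\left(10 \right)} = - \left(-1098\right) \left(14 + \frac{19 \cdot 10^{2}}{24}\right) = - \left(-1098\right) \left(14 + \frac{19}{24} \cdot 100\right) = - \left(-1098\right) \left(14 + \frac{475}{6}\right) = - \frac{\left(-1098\right) 559}{6} = \left(-1\right) \left(-102297\right) = 102297$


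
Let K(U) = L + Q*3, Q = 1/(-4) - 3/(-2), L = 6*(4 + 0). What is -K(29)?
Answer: -111/4 ≈ -27.750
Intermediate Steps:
L = 24 (L = 6*4 = 24)
Q = 5/4 (Q = 1*(-¼) - 3*(-½) = -¼ + 3/2 = 5/4 ≈ 1.2500)
K(U) = 111/4 (K(U) = 24 + (5/4)*3 = 24 + 15/4 = 111/4)
-K(29) = -1*111/4 = -111/4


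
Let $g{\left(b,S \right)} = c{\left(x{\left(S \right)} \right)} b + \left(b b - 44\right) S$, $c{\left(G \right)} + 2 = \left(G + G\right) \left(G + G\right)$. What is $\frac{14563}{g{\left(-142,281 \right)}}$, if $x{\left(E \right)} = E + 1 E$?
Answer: $- \frac{14563}{173745388} \approx -8.3818 \cdot 10^{-5}$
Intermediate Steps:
$x{\left(E \right)} = 2 E$ ($x{\left(E \right)} = E + E = 2 E$)
$c{\left(G \right)} = -2 + 4 G^{2}$ ($c{\left(G \right)} = -2 + \left(G + G\right) \left(G + G\right) = -2 + 2 G 2 G = -2 + 4 G^{2}$)
$g{\left(b,S \right)} = S \left(-44 + b^{2}\right) + b \left(-2 + 16 S^{2}\right)$ ($g{\left(b,S \right)} = \left(-2 + 4 \left(2 S\right)^{2}\right) b + \left(b b - 44\right) S = \left(-2 + 4 \cdot 4 S^{2}\right) b + \left(b^{2} - 44\right) S = \left(-2 + 16 S^{2}\right) b + \left(-44 + b^{2}\right) S = b \left(-2 + 16 S^{2}\right) + S \left(-44 + b^{2}\right) = S \left(-44 + b^{2}\right) + b \left(-2 + 16 S^{2}\right)$)
$\frac{14563}{g{\left(-142,281 \right)}} = \frac{14563}{\left(-44\right) 281 + 281 \left(-142\right)^{2} + 2 \left(-142\right) \left(-1 + 8 \cdot 281^{2}\right)} = \frac{14563}{-12364 + 281 \cdot 20164 + 2 \left(-142\right) \left(-1 + 8 \cdot 78961\right)} = \frac{14563}{-12364 + 5666084 + 2 \left(-142\right) \left(-1 + 631688\right)} = \frac{14563}{-12364 + 5666084 + 2 \left(-142\right) 631687} = \frac{14563}{-12364 + 5666084 - 179399108} = \frac{14563}{-173745388} = 14563 \left(- \frac{1}{173745388}\right) = - \frac{14563}{173745388}$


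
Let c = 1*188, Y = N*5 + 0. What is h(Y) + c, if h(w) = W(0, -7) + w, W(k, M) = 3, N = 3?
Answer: 206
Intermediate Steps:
Y = 15 (Y = 3*5 + 0 = 15 + 0 = 15)
c = 188
h(w) = 3 + w
h(Y) + c = (3 + 15) + 188 = 18 + 188 = 206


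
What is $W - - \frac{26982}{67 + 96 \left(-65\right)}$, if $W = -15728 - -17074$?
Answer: $\frac{8281876}{6173} \approx 1341.6$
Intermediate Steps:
$W = 1346$ ($W = -15728 + 17074 = 1346$)
$W - - \frac{26982}{67 + 96 \left(-65\right)} = 1346 - - \frac{26982}{67 + 96 \left(-65\right)} = 1346 - - \frac{26982}{67 - 6240} = 1346 - - \frac{26982}{-6173} = 1346 - \left(-26982\right) \left(- \frac{1}{6173}\right) = 1346 - \frac{26982}{6173} = \frac{8281876}{6173}$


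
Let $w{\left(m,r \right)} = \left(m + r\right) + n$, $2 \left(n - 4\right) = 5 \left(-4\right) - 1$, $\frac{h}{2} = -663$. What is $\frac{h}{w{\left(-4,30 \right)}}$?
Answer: $-68$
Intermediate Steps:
$h = -1326$ ($h = 2 \left(-663\right) = -1326$)
$n = - \frac{13}{2}$ ($n = 4 + \frac{5 \left(-4\right) - 1}{2} = 4 + \frac{-20 - 1}{2} = 4 + \frac{1}{2} \left(-21\right) = 4 - \frac{21}{2} = - \frac{13}{2} \approx -6.5$)
$w{\left(m,r \right)} = - \frac{13}{2} + m + r$ ($w{\left(m,r \right)} = \left(m + r\right) - \frac{13}{2} = - \frac{13}{2} + m + r$)
$\frac{h}{w{\left(-4,30 \right)}} = - \frac{1326}{- \frac{13}{2} - 4 + 30} = - \frac{1326}{\frac{39}{2}} = \left(-1326\right) \frac{2}{39} = -68$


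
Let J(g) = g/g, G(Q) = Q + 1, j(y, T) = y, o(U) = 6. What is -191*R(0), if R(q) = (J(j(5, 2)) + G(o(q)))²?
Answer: -12224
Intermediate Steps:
G(Q) = 1 + Q
J(g) = 1
R(q) = 64 (R(q) = (1 + (1 + 6))² = (1 + 7)² = 8² = 64)
-191*R(0) = -191*64 = -12224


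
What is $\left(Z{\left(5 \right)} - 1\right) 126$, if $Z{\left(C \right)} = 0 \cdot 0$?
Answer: $-126$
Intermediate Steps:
$Z{\left(C \right)} = 0$
$\left(Z{\left(5 \right)} - 1\right) 126 = \left(0 - 1\right) 126 = \left(-1\right) 126 = -126$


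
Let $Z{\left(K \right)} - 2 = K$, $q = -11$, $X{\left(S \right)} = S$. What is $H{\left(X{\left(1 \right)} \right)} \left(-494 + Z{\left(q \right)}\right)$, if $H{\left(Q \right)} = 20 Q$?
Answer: $-10060$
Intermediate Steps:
$Z{\left(K \right)} = 2 + K$
$H{\left(X{\left(1 \right)} \right)} \left(-494 + Z{\left(q \right)}\right) = 20 \cdot 1 \left(-494 + \left(2 - 11\right)\right) = 20 \left(-494 - 9\right) = 20 \left(-503\right) = -10060$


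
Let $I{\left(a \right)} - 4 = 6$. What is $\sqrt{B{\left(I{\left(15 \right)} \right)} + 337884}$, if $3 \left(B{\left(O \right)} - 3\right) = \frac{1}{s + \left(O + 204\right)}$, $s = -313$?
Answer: $\frac{\sqrt{3311630454}}{99} \approx 581.28$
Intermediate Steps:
$I{\left(a \right)} = 10$ ($I{\left(a \right)} = 4 + 6 = 10$)
$B{\left(O \right)} = 3 + \frac{1}{3 \left(-109 + O\right)}$ ($B{\left(O \right)} = 3 + \frac{1}{3 \left(-313 + \left(O + 204\right)\right)} = 3 + \frac{1}{3 \left(-313 + \left(204 + O\right)\right)} = 3 + \frac{1}{3 \left(-109 + O\right)}$)
$\sqrt{B{\left(I{\left(15 \right)} \right)} + 337884} = \sqrt{\frac{-980 + 9 \cdot 10}{3 \left(-109 + 10\right)} + 337884} = \sqrt{\frac{-980 + 90}{3 \left(-99\right)} + 337884} = \sqrt{\frac{1}{3} \left(- \frac{1}{99}\right) \left(-890\right) + 337884} = \sqrt{\frac{890}{297} + 337884} = \sqrt{\frac{100352438}{297}} = \frac{\sqrt{3311630454}}{99}$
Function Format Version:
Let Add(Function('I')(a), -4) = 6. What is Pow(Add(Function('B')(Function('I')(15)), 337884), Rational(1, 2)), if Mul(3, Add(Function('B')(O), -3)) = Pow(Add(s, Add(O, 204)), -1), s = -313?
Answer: Mul(Rational(1, 99), Pow(3311630454, Rational(1, 2))) ≈ 581.28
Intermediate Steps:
Function('I')(a) = 10 (Function('I')(a) = Add(4, 6) = 10)
Function('B')(O) = Add(3, Mul(Rational(1, 3), Pow(Add(-109, O), -1))) (Function('B')(O) = Add(3, Mul(Rational(1, 3), Pow(Add(-313, Add(O, 204)), -1))) = Add(3, Mul(Rational(1, 3), Pow(Add(-313, Add(204, O)), -1))) = Add(3, Mul(Rational(1, 3), Pow(Add(-109, O), -1))))
Pow(Add(Function('B')(Function('I')(15)), 337884), Rational(1, 2)) = Pow(Add(Mul(Rational(1, 3), Pow(Add(-109, 10), -1), Add(-980, Mul(9, 10))), 337884), Rational(1, 2)) = Pow(Add(Mul(Rational(1, 3), Pow(-99, -1), Add(-980, 90)), 337884), Rational(1, 2)) = Pow(Add(Mul(Rational(1, 3), Rational(-1, 99), -890), 337884), Rational(1, 2)) = Pow(Add(Rational(890, 297), 337884), Rational(1, 2)) = Pow(Rational(100352438, 297), Rational(1, 2)) = Mul(Rational(1, 99), Pow(3311630454, Rational(1, 2)))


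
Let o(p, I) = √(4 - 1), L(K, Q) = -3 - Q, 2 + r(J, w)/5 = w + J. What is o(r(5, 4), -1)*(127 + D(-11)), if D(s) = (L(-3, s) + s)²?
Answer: 136*√3 ≈ 235.56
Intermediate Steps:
r(J, w) = -10 + 5*J + 5*w (r(J, w) = -10 + 5*(w + J) = -10 + 5*(J + w) = -10 + (5*J + 5*w) = -10 + 5*J + 5*w)
D(s) = 9 (D(s) = ((-3 - s) + s)² = (-3)² = 9)
o(p, I) = √3
o(r(5, 4), -1)*(127 + D(-11)) = √3*(127 + 9) = √3*136 = 136*√3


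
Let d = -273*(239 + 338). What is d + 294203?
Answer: 136682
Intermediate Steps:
d = -157521 (d = -273*577 = -157521)
d + 294203 = -157521 + 294203 = 136682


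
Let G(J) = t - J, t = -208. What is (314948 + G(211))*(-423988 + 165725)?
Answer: -81231203127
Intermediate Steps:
G(J) = -208 - J
(314948 + G(211))*(-423988 + 165725) = (314948 + (-208 - 1*211))*(-423988 + 165725) = (314948 + (-208 - 211))*(-258263) = (314948 - 419)*(-258263) = 314529*(-258263) = -81231203127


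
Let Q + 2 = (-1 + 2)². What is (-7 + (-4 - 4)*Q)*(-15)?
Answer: -15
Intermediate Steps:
Q = -1 (Q = -2 + (-1 + 2)² = -2 + 1² = -2 + 1 = -1)
(-7 + (-4 - 4)*Q)*(-15) = (-7 + (-4 - 4)*(-1))*(-15) = (-7 - 8*(-1))*(-15) = (-7 + 8)*(-15) = 1*(-15) = -15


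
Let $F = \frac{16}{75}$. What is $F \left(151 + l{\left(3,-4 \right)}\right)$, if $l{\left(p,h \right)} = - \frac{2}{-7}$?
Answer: $\frac{5648}{175} \approx 32.274$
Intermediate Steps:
$l{\left(p,h \right)} = \frac{2}{7}$ ($l{\left(p,h \right)} = \left(-2\right) \left(- \frac{1}{7}\right) = \frac{2}{7}$)
$F = \frac{16}{75}$ ($F = 16 \cdot \frac{1}{75} = \frac{16}{75} \approx 0.21333$)
$F \left(151 + l{\left(3,-4 \right)}\right) = \frac{16 \left(151 + \frac{2}{7}\right)}{75} = \frac{16}{75} \cdot \frac{1059}{7} = \frac{5648}{175}$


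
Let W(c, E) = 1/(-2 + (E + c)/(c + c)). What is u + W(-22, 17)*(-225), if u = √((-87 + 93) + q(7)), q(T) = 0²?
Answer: 9900/83 + √6 ≈ 121.73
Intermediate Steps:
q(T) = 0
u = √6 (u = √((-87 + 93) + 0) = √(6 + 0) = √6 ≈ 2.4495)
W(c, E) = 1/(-2 + (E + c)/(2*c)) (W(c, E) = 1/(-2 + (E + c)/((2*c))) = 1/(-2 + (E + c)*(1/(2*c))) = 1/(-2 + (E + c)/(2*c)))
u + W(-22, 17)*(-225) = √6 + (2*(-22)/(17 - 3*(-22)))*(-225) = √6 + (2*(-22)/(17 + 66))*(-225) = √6 + (2*(-22)/83)*(-225) = √6 + (2*(-22)*(1/83))*(-225) = √6 - 44/83*(-225) = √6 + 9900/83 = 9900/83 + √6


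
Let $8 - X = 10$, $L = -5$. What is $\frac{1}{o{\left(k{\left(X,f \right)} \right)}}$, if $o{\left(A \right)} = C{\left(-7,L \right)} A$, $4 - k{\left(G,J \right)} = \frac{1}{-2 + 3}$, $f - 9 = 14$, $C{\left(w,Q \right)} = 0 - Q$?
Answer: $\frac{1}{15} \approx 0.066667$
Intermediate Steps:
$X = -2$ ($X = 8 - 10 = -2$)
$C{\left(w,Q \right)} = - Q$
$f = 23$ ($f = 9 + 14 = 23$)
$k{\left(G,J \right)} = 3$ ($k{\left(G,J \right)} = 4 - \frac{1}{-2 + 3} = 4 - 1^{-1} = 4 - 1 = 3$)
$o{\left(A \right)} = 5 A$ ($o{\left(A \right)} = \left(-1\right) \left(-5\right) A = 5 A$)
$\frac{1}{o{\left(k{\left(X,f \right)} \right)}} = \frac{1}{5 \cdot 3} = \frac{1}{15}$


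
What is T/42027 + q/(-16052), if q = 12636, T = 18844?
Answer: -57142321/168654351 ≈ -0.33881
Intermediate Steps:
T/42027 + q/(-16052) = 18844/42027 + 12636/(-16052) = 18844*(1/42027) + 12636*(-1/16052) = 18844/42027 - 3159/4013 = -57142321/168654351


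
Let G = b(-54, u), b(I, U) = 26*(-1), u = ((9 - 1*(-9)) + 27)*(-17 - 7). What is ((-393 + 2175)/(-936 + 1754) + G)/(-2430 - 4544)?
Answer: 9743/2852366 ≈ 0.0034158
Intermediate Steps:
u = -1080 (u = ((9 + 9) + 27)*(-24) = (18 + 27)*(-24) = 45*(-24) = -1080)
b(I, U) = -26
G = -26
((-393 + 2175)/(-936 + 1754) + G)/(-2430 - 4544) = ((-393 + 2175)/(-936 + 1754) - 26)/(-2430 - 4544) = (1782/818 - 26)/(-6974) = (1782*(1/818) - 26)*(-1/6974) = (891/409 - 26)*(-1/6974) = -9743/409*(-1/6974) = 9743/2852366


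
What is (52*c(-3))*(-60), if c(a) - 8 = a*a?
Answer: -53040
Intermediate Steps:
c(a) = 8 + a**2 (c(a) = 8 + a*a = 8 + a**2)
(52*c(-3))*(-60) = (52*(8 + (-3)**2))*(-60) = (52*(8 + 9))*(-60) = (52*17)*(-60) = 884*(-60) = -53040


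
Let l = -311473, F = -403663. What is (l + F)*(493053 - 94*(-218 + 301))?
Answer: -347020459136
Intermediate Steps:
(l + F)*(493053 - 94*(-218 + 301)) = (-311473 - 403663)*(493053 - 94*(-218 + 301)) = -715136*(493053 - 94*83) = -715136*(493053 - 7802) = -715136*485251 = -347020459136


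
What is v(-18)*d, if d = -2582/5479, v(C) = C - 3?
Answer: 54222/5479 ≈ 9.8963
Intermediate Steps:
v(C) = -3 + C
d = -2582/5479 (d = -2582*1/5479 = -2582/5479 ≈ -0.47125)
v(-18)*d = (-3 - 18)*(-2582/5479) = -21*(-2582/5479) = 54222/5479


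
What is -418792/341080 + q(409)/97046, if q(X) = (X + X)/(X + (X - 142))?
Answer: -1717110798537/1398493998980 ≈ -1.2278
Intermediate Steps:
q(X) = 2*X/(-142 + 2*X) (q(X) = (2*X)/(X + (-142 + X)) = (2*X)/(-142 + 2*X) = 2*X/(-142 + 2*X))
-418792/341080 + q(409)/97046 = -418792/341080 + (409/(-71 + 409))/97046 = -418792*1/341080 + (409/338)*(1/97046) = -52349/42635 + (409*(1/338))*(1/97046) = -52349/42635 + (409/338)*(1/97046) = -52349/42635 + 409/32801548 = -1717110798537/1398493998980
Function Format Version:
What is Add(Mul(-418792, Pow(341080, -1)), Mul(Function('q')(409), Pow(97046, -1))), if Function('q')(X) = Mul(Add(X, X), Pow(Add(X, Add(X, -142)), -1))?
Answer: Rational(-1717110798537, 1398493998980) ≈ -1.2278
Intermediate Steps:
Function('q')(X) = Mul(2, X, Pow(Add(-142, Mul(2, X)), -1)) (Function('q')(X) = Mul(Mul(2, X), Pow(Add(X, Add(-142, X)), -1)) = Mul(Mul(2, X), Pow(Add(-142, Mul(2, X)), -1)) = Mul(2, X, Pow(Add(-142, Mul(2, X)), -1)))
Add(Mul(-418792, Pow(341080, -1)), Mul(Function('q')(409), Pow(97046, -1))) = Add(Mul(-418792, Pow(341080, -1)), Mul(Mul(409, Pow(Add(-71, 409), -1)), Pow(97046, -1))) = Add(Mul(-418792, Rational(1, 341080)), Mul(Mul(409, Pow(338, -1)), Rational(1, 97046))) = Add(Rational(-52349, 42635), Mul(Mul(409, Rational(1, 338)), Rational(1, 97046))) = Add(Rational(-52349, 42635), Mul(Rational(409, 338), Rational(1, 97046))) = Add(Rational(-52349, 42635), Rational(409, 32801548)) = Rational(-1717110798537, 1398493998980)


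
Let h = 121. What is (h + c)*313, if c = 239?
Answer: 112680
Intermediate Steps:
(h + c)*313 = (121 + 239)*313 = 360*313 = 112680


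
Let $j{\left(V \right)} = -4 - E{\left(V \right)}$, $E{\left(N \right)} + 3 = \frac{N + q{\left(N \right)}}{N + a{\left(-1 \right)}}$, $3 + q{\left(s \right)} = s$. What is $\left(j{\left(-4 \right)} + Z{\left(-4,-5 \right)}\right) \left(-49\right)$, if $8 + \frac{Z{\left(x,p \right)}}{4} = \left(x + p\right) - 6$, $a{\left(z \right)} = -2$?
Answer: $\frac{27881}{6} \approx 4646.8$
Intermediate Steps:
$q{\left(s \right)} = -3 + s$
$E{\left(N \right)} = -3 + \frac{-3 + 2 N}{-2 + N}$ ($E{\left(N \right)} = -3 + \frac{N + \left(-3 + N\right)}{N - 2} = -3 + \frac{-3 + 2 N}{-2 + N}$)
$Z{\left(x,p \right)} = -56 + 4 p + 4 x$ ($Z{\left(x,p \right)} = -32 + 4 \left(\left(x + p\right) - 6\right) = -32 + 4 \left(\left(p + x\right) - 6\right) = -32 + 4 \left(-6 + p + x\right) = -32 + \left(-24 + 4 p + 4 x\right) = -56 + 4 p + 4 x$)
$j{\left(V \right)} = -4 - \frac{3 - V}{-2 + V}$
$\left(j{\left(-4 \right)} + Z{\left(-4,-5 \right)}\right) \left(-49\right) = \left(\frac{5 - -12}{-2 - 4} + \left(-56 + 4 \left(-5\right) + 4 \left(-4\right)\right)\right) \left(-49\right) = \left(\frac{5 + 12}{-6} - 92\right) \left(-49\right) = \left(\left(- \frac{1}{6}\right) 17 - 92\right) \left(-49\right) = \left(- \frac{17}{6} - 92\right) \left(-49\right) = \left(- \frac{569}{6}\right) \left(-49\right) = \frac{27881}{6}$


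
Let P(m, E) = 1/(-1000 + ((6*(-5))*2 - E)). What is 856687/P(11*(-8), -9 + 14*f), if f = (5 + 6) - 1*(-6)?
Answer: -1104269543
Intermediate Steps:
f = 17 (f = 11 + 6 = 17)
P(m, E) = 1/(-1060 - E) (P(m, E) = 1/(-1000 + (-30*2 - E)) = 1/(-1000 + (-60 - E)) = 1/(-1060 - E))
856687/P(11*(-8), -9 + 14*f) = 856687/((-1/(1060 + (-9 + 14*17)))) = 856687/((-1/(1060 + (-9 + 238)))) = 856687/((-1/(1060 + 229))) = 856687/((-1/1289)) = 856687/((-1*1/1289)) = 856687/(-1/1289) = 856687*(-1289) = -1104269543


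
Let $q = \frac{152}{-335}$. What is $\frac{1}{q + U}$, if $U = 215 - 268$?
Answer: $- \frac{335}{17907} \approx -0.018708$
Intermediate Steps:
$q = - \frac{152}{335}$ ($q = 152 \left(- \frac{1}{335}\right) = - \frac{152}{335} \approx -0.45373$)
$U = -53$
$\frac{1}{q + U} = \frac{1}{- \frac{152}{335} - 53} = \frac{1}{- \frac{17907}{335}} = - \frac{335}{17907}$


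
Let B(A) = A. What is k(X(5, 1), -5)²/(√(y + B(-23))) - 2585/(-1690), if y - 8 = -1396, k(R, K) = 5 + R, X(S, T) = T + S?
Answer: 517/338 - 121*I*√1411/1411 ≈ 1.5296 - 3.2212*I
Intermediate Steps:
X(S, T) = S + T
y = -1388 (y = 8 - 1396 = -1388)
k(X(5, 1), -5)²/(√(y + B(-23))) - 2585/(-1690) = (5 + (5 + 1))²/(√(-1388 - 23)) - 2585/(-1690) = (5 + 6)²/(√(-1411)) - 2585*(-1/1690) = 11²/((I*√1411)) + 517/338 = 121*(-I*√1411/1411) + 517/338 = -121*I*√1411/1411 + 517/338 = 517/338 - 121*I*√1411/1411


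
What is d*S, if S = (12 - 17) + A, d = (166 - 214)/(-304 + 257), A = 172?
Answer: 8016/47 ≈ 170.55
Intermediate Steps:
d = 48/47 (d = -48/(-47) = -48*(-1/47) = 48/47 ≈ 1.0213)
S = 167 (S = (12 - 17) + 172 = -5 + 172 = 167)
d*S = (48/47)*167 = 8016/47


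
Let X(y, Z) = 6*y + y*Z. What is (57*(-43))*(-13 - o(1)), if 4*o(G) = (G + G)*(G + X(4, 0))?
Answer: 125001/2 ≈ 62501.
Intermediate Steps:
X(y, Z) = 6*y + Z*y
o(G) = G*(24 + G)/2 (o(G) = ((G + G)*(G + 4*(6 + 0)))/4 = ((2*G)*(G + 4*6))/4 = ((2*G)*(G + 24))/4 = ((2*G)*(24 + G))/4 = (2*G*(24 + G))/4 = G*(24 + G)/2)
(57*(-43))*(-13 - o(1)) = (57*(-43))*(-13 - (24 + 1)/2) = -2451*(-13 - 25/2) = -2451*(-51/2) = 125001/2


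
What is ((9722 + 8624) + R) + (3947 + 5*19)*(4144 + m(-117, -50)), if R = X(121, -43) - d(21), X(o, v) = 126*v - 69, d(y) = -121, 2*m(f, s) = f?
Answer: 16526571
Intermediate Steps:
m(f, s) = f/2
X(o, v) = -69 + 126*v
R = -5366 (R = (-69 + 126*(-43)) - 1*(-121) = (-69 - 5418) + 121 = -5487 + 121 = -5366)
((9722 + 8624) + R) + (3947 + 5*19)*(4144 + m(-117, -50)) = ((9722 + 8624) - 5366) + (3947 + 5*19)*(4144 + (1/2)*(-117)) = (18346 - 5366) + (3947 + 95)*(4144 - 117/2) = 12980 + 4042*(8171/2) = 12980 + 16513591 = 16526571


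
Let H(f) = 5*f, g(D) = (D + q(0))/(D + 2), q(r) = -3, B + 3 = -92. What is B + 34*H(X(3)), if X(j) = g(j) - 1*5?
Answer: -945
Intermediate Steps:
B = -95 (B = -3 - 92 = -95)
g(D) = (-3 + D)/(2 + D) (g(D) = (D - 3)/(D + 2) = (-3 + D)/(2 + D))
X(j) = -5 + (-3 + j)/(2 + j) (X(j) = (-3 + j)/(2 + j) - 1*5 = (-3 + j)/(2 + j) - 5 = -5 + (-3 + j)/(2 + j))
B + 34*H(X(3)) = -95 + 34*(5*((-13 - 4*3)/(2 + 3))) = -95 + 34*(5*((-13 - 12)/5)) = -95 + 34*(5*((⅕)*(-25))) = -95 + 34*(5*(-5)) = -95 + 34*(-25) = -95 - 850 = -945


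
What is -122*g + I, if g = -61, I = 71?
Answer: 7513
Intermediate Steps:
-122*g + I = -122*(-61) + 71 = 7442 + 71 = 7513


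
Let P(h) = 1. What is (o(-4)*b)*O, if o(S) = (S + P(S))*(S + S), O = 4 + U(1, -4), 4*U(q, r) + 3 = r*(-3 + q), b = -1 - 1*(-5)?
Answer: 504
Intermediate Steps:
b = 4 (b = -1 + 5 = 4)
U(q, r) = -3/4 + r*(-3 + q)/4 (U(q, r) = -3/4 + (r*(-3 + q))/4 = -3/4 + r*(-3 + q)/4)
O = 21/4 (O = 4 + (-3/4 - 3/4*(-4) + (1/4)*1*(-4)) = 4 + (-3/4 + 3 - 1) = 4 + 5/4 = 21/4 ≈ 5.2500)
o(S) = 2*S*(1 + S) (o(S) = (S + 1)*(S + S) = (1 + S)*(2*S) = 2*S*(1 + S))
(o(-4)*b)*O = ((2*(-4)*(1 - 4))*4)*(21/4) = ((2*(-4)*(-3))*4)*(21/4) = (24*4)*(21/4) = 96*(21/4) = 504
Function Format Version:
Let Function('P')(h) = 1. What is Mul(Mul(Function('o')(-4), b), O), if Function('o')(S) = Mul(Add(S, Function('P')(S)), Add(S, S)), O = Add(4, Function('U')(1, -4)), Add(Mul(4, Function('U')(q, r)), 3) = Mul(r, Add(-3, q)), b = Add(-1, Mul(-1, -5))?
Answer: 504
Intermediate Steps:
b = 4 (b = Add(-1, 5) = 4)
Function('U')(q, r) = Add(Rational(-3, 4), Mul(Rational(1, 4), r, Add(-3, q))) (Function('U')(q, r) = Add(Rational(-3, 4), Mul(Rational(1, 4), Mul(r, Add(-3, q)))) = Add(Rational(-3, 4), Mul(Rational(1, 4), r, Add(-3, q))))
O = Rational(21, 4) (O = Add(4, Add(Rational(-3, 4), Mul(Rational(-3, 4), -4), Mul(Rational(1, 4), 1, -4))) = Add(4, Add(Rational(-3, 4), 3, -1)) = Add(4, Rational(5, 4)) = Rational(21, 4) ≈ 5.2500)
Function('o')(S) = Mul(2, S, Add(1, S)) (Function('o')(S) = Mul(Add(S, 1), Add(S, S)) = Mul(Add(1, S), Mul(2, S)) = Mul(2, S, Add(1, S)))
Mul(Mul(Function('o')(-4), b), O) = Mul(Mul(Mul(2, -4, Add(1, -4)), 4), Rational(21, 4)) = Mul(Mul(Mul(2, -4, -3), 4), Rational(21, 4)) = Mul(Mul(24, 4), Rational(21, 4)) = Mul(96, Rational(21, 4)) = 504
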